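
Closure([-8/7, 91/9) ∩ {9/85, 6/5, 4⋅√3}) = {9/85, 6/5, 4⋅√3}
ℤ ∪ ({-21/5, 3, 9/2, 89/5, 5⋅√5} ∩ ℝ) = ℤ ∪ {-21/5, 9/2, 89/5, 5⋅√5}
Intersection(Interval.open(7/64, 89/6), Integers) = Range(1, 15, 1)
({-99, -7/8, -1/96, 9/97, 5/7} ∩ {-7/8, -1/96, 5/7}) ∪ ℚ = ℚ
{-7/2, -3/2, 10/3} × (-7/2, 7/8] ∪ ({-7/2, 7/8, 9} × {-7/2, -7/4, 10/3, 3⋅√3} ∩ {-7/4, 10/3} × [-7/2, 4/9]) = {-7/2, -3/2, 10/3} × (-7/2, 7/8]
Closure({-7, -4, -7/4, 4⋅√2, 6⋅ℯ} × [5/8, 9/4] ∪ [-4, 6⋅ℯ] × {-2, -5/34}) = ([-4, 6⋅ℯ] × {-2, -5/34}) ∪ ({-7, -4, -7/4, 4⋅√2, 6⋅ℯ} × [5/8, 9/4])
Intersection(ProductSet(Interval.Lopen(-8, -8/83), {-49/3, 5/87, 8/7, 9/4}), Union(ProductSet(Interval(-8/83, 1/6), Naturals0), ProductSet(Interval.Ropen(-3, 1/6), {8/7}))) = ProductSet(Interval(-3, -8/83), {8/7})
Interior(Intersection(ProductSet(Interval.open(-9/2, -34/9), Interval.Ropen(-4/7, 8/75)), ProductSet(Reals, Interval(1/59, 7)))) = ProductSet(Interval.open(-9/2, -34/9), Interval.open(1/59, 8/75))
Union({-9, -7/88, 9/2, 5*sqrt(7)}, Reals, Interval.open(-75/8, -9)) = Interval(-oo, oo)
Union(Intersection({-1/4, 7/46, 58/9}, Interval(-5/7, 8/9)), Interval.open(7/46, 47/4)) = Union({-1/4}, Interval.Ropen(7/46, 47/4))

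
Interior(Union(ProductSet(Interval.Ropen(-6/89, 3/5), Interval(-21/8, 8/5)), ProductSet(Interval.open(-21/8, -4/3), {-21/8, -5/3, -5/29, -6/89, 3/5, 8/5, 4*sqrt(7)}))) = ProductSet(Interval.open(-6/89, 3/5), Interval.open(-21/8, 8/5))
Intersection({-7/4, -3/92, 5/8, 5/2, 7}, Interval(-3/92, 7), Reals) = {-3/92, 5/8, 5/2, 7}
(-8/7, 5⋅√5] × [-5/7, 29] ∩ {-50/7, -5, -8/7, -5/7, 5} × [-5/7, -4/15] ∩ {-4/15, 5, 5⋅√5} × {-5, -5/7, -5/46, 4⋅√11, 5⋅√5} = {5} × {-5/7}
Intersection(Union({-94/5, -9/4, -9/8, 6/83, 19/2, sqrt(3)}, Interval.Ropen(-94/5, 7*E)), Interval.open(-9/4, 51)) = Interval.open(-9/4, 7*E)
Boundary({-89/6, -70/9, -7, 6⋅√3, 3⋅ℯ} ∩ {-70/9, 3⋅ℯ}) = {-70/9, 3⋅ℯ}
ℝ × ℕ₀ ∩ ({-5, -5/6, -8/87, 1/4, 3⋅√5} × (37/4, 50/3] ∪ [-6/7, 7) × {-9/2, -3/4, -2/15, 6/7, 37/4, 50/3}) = {-5, -5/6, -8/87, 1/4, 3⋅√5} × {10, 11, …, 16}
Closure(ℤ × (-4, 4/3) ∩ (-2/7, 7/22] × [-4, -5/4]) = {0} × [-4, -5/4]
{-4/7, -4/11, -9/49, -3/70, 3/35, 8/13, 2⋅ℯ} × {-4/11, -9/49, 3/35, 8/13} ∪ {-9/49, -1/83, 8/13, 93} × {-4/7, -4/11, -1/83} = ({-9/49, -1/83, 8/13, 93} × {-4/7, -4/11, -1/83}) ∪ ({-4/7, -4/11, -9/49, -3/70, 3/35, 8/13, 2⋅ℯ} × {-4/11, -9/49, 3/35, 8/13})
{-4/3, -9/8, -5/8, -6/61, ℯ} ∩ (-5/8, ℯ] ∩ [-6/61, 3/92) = {-6/61}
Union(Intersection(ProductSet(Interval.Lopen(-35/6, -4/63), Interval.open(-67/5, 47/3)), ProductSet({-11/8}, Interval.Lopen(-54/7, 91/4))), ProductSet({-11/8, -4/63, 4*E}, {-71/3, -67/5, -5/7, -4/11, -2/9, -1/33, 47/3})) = Union(ProductSet({-11/8}, Interval.open(-54/7, 47/3)), ProductSet({-11/8, -4/63, 4*E}, {-71/3, -67/5, -5/7, -4/11, -2/9, -1/33, 47/3}))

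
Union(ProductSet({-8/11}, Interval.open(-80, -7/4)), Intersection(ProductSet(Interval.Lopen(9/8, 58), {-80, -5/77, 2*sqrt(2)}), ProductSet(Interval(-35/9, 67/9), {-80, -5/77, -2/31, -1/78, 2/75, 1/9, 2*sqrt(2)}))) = Union(ProductSet({-8/11}, Interval.open(-80, -7/4)), ProductSet(Interval.Lopen(9/8, 67/9), {-80, -5/77, 2*sqrt(2)}))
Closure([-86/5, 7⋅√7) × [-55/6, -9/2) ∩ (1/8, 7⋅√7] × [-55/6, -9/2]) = ({1/8, 7⋅√7} × [-55/6, -9/2]) ∪ ([1/8, 7⋅√7] × {-55/6, -9/2}) ∪ ((1/8, 7⋅√7) × [-55/6, -9/2))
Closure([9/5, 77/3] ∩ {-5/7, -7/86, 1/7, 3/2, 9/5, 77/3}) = {9/5, 77/3}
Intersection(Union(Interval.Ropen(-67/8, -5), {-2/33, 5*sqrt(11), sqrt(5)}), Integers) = Range(-8, -5, 1)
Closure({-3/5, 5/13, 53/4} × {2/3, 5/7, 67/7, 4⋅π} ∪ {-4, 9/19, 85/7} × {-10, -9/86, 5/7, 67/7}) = ({-4, 9/19, 85/7} × {-10, -9/86, 5/7, 67/7}) ∪ ({-3/5, 5/13, 53/4} × {2/3, 5/7, 67/7, 4⋅π})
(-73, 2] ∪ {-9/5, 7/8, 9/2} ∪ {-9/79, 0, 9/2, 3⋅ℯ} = (-73, 2] ∪ {9/2, 3⋅ℯ}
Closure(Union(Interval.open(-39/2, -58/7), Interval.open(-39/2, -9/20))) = Interval(-39/2, -9/20)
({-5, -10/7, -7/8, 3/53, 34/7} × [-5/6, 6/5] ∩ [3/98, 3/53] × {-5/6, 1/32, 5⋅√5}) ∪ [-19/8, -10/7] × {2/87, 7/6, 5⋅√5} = ({3/53} × {-5/6, 1/32}) ∪ ([-19/8, -10/7] × {2/87, 7/6, 5⋅√5})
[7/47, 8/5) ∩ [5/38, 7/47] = {7/47}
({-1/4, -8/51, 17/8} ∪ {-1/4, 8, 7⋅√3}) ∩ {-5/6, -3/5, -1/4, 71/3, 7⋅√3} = {-1/4, 7⋅√3}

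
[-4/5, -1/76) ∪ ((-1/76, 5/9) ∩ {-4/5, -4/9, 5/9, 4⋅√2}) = [-4/5, -1/76)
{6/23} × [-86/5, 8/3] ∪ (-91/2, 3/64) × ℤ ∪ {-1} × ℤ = ((-91/2, 3/64) × ℤ) ∪ ({6/23} × [-86/5, 8/3])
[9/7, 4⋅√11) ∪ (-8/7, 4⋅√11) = (-8/7, 4⋅√11)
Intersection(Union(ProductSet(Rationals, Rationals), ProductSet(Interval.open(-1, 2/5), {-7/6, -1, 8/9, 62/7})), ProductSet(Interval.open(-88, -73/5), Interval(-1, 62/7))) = ProductSet(Intersection(Interval.open(-88, -73/5), Rationals), Intersection(Interval(-1, 62/7), Rationals))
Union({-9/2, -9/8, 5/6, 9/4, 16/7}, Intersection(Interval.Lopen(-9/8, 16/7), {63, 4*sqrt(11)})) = {-9/2, -9/8, 5/6, 9/4, 16/7}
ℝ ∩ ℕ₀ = ℕ₀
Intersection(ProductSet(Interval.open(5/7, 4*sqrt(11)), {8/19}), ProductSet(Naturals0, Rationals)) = ProductSet(Range(1, 14, 1), {8/19})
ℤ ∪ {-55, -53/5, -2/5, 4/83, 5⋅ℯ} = ℤ ∪ {-53/5, -2/5, 4/83, 5⋅ℯ}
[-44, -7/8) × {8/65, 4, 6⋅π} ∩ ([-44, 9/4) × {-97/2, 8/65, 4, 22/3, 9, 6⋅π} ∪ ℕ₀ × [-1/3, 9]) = [-44, -7/8) × {8/65, 4, 6⋅π}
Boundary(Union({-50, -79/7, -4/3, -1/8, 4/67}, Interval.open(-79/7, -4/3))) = {-50, -79/7, -4/3, -1/8, 4/67}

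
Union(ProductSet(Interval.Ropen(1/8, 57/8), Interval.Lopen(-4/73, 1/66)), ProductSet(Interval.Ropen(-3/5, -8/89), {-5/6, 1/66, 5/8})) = Union(ProductSet(Interval.Ropen(-3/5, -8/89), {-5/6, 1/66, 5/8}), ProductSet(Interval.Ropen(1/8, 57/8), Interval.Lopen(-4/73, 1/66)))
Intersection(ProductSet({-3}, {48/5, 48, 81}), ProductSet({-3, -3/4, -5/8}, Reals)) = ProductSet({-3}, {48/5, 48, 81})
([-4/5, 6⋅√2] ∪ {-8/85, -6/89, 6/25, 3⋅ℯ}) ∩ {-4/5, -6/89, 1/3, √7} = {-4/5, -6/89, 1/3, √7}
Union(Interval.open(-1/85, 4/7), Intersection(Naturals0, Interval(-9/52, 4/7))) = Union(Interval.open(-1/85, 4/7), Range(0, 1, 1))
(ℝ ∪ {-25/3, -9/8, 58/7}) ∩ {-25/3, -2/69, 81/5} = {-25/3, -2/69, 81/5}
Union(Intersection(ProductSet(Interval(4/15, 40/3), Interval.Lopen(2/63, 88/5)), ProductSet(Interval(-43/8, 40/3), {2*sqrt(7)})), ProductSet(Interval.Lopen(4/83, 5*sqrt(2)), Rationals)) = Union(ProductSet(Interval.Lopen(4/83, 5*sqrt(2)), Rationals), ProductSet(Interval(4/15, 40/3), {2*sqrt(7)}))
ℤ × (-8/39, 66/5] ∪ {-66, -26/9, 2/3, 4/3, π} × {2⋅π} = (ℤ × (-8/39, 66/5]) ∪ ({-66, -26/9, 2/3, 4/3, π} × {2⋅π})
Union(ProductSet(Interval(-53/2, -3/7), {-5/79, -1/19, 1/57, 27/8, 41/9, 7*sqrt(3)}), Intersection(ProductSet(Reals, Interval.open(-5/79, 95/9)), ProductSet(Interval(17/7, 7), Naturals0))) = Union(ProductSet(Interval(-53/2, -3/7), {-5/79, -1/19, 1/57, 27/8, 41/9, 7*sqrt(3)}), ProductSet(Interval(17/7, 7), Range(0, 11, 1)))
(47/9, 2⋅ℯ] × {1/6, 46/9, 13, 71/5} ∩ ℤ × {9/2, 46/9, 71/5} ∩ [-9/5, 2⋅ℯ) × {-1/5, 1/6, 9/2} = ∅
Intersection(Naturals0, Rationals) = Naturals0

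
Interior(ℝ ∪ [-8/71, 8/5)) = (-∞, ∞)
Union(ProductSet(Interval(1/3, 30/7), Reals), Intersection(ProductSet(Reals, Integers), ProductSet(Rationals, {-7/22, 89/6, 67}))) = Union(ProductSet(Interval(1/3, 30/7), Reals), ProductSet(Rationals, {67}))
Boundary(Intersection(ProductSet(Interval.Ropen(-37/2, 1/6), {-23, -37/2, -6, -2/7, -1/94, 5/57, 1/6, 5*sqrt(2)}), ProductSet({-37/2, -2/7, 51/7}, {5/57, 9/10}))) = ProductSet({-37/2, -2/7}, {5/57})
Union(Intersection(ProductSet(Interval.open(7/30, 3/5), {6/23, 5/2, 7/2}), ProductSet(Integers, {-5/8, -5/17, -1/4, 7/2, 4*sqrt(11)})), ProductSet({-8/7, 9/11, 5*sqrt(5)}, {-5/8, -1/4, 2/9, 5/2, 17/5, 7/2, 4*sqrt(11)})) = ProductSet({-8/7, 9/11, 5*sqrt(5)}, {-5/8, -1/4, 2/9, 5/2, 17/5, 7/2, 4*sqrt(11)})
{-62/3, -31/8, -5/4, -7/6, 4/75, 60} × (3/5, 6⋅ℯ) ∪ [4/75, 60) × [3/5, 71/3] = ([4/75, 60) × [3/5, 71/3]) ∪ ({-62/3, -31/8, -5/4, -7/6, 4/75, 60} × (3/5, 6⋅ℯ))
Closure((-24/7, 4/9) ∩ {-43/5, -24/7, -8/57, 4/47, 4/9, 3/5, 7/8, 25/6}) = {-8/57, 4/47}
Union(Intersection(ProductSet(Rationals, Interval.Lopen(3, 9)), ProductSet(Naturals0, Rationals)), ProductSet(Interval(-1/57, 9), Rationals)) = Union(ProductSet(Interval(-1/57, 9), Rationals), ProductSet(Naturals0, Intersection(Interval.Lopen(3, 9), Rationals)))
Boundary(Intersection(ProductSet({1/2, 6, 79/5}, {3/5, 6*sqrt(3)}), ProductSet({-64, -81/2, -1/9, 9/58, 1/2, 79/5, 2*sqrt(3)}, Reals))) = ProductSet({1/2, 79/5}, {3/5, 6*sqrt(3)})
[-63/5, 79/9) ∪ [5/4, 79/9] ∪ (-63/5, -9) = [-63/5, 79/9]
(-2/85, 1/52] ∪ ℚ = ℚ ∪ [-2/85, 1/52]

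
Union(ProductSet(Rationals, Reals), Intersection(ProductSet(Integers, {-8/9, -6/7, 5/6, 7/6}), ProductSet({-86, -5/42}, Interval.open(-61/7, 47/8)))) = ProductSet(Rationals, Reals)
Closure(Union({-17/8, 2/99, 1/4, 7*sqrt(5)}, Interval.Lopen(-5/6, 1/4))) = Union({-17/8, 7*sqrt(5)}, Interval(-5/6, 1/4))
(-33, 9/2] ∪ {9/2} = (-33, 9/2]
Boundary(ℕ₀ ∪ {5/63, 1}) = ℕ₀ ∪ {5/63}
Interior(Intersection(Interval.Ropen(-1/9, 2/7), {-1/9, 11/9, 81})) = EmptySet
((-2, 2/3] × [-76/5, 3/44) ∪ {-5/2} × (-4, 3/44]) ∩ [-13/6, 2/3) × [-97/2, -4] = (-2, 2/3) × [-76/5, -4]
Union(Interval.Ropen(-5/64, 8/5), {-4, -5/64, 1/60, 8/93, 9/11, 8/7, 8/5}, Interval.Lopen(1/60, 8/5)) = Union({-4}, Interval(-5/64, 8/5))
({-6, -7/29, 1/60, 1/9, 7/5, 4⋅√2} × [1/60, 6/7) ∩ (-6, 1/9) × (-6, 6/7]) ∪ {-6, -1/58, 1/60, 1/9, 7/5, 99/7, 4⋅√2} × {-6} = ({-7/29, 1/60} × [1/60, 6/7)) ∪ ({-6, -1/58, 1/60, 1/9, 7/5, 99/7, 4⋅√2} × {-6})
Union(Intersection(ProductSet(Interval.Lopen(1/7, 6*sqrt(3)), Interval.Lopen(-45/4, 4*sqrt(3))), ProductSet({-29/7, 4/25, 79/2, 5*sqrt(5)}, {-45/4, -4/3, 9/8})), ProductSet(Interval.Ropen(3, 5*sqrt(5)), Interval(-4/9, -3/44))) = Union(ProductSet({4/25}, {-4/3, 9/8}), ProductSet(Interval.Ropen(3, 5*sqrt(5)), Interval(-4/9, -3/44)))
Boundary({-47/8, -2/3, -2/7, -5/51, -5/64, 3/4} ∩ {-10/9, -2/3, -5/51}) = {-2/3, -5/51}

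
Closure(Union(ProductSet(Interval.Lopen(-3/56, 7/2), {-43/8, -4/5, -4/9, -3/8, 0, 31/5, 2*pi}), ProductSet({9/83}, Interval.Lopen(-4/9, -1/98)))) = Union(ProductSet({9/83}, Interval(-4/9, -1/98)), ProductSet(Interval(-3/56, 7/2), {-43/8, -4/5, -4/9, -3/8, 0, 31/5, 2*pi}))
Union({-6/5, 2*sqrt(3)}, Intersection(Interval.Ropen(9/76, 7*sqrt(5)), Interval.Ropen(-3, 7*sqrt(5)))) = Union({-6/5}, Interval.Ropen(9/76, 7*sqrt(5)))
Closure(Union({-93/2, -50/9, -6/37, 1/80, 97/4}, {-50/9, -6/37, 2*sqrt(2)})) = {-93/2, -50/9, -6/37, 1/80, 97/4, 2*sqrt(2)}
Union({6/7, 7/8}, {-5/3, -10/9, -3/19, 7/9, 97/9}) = {-5/3, -10/9, -3/19, 7/9, 6/7, 7/8, 97/9}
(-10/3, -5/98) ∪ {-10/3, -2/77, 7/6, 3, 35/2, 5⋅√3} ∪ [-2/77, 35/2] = [-10/3, -5/98) ∪ [-2/77, 35/2]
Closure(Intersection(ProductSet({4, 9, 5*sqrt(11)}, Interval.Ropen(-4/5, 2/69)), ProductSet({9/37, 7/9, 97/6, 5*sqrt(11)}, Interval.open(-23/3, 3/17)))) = ProductSet({5*sqrt(11)}, Interval(-4/5, 2/69))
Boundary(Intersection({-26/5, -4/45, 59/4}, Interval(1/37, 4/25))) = EmptySet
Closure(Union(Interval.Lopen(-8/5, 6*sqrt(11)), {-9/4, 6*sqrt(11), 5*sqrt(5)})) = Union({-9/4}, Interval(-8/5, 6*sqrt(11)))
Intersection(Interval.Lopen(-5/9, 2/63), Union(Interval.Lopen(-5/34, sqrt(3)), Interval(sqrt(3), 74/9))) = Interval.Lopen(-5/34, 2/63)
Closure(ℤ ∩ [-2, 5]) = {-2, -1, …, 5}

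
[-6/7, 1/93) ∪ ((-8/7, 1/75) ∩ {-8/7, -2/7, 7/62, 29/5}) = [-6/7, 1/93)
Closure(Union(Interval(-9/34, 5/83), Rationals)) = Union(Interval(-oo, oo), Rationals)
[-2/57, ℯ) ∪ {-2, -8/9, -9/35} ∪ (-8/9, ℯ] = {-2} ∪ [-8/9, ℯ]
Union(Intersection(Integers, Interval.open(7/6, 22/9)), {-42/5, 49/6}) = Union({-42/5, 49/6}, Range(2, 3, 1))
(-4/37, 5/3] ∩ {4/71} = {4/71}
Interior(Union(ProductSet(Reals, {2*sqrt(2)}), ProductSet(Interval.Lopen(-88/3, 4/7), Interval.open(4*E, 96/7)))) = ProductSet(Interval.open(-88/3, 4/7), Interval.open(4*E, 96/7))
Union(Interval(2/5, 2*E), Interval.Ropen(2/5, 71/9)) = Interval.Ropen(2/5, 71/9)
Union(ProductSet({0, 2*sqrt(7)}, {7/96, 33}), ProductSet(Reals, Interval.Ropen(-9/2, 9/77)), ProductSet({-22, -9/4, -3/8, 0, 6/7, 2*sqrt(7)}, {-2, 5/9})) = Union(ProductSet({0, 2*sqrt(7)}, {7/96, 33}), ProductSet({-22, -9/4, -3/8, 0, 6/7, 2*sqrt(7)}, {-2, 5/9}), ProductSet(Reals, Interval.Ropen(-9/2, 9/77)))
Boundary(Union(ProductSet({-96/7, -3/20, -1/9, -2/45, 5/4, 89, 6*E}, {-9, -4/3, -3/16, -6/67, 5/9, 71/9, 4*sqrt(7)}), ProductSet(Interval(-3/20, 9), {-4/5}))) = Union(ProductSet({-96/7, -3/20, -1/9, -2/45, 5/4, 89, 6*E}, {-9, -4/3, -3/16, -6/67, 5/9, 71/9, 4*sqrt(7)}), ProductSet(Interval(-3/20, 9), {-4/5}))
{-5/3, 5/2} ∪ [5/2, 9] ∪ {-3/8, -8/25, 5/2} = {-5/3, -3/8, -8/25} ∪ [5/2, 9]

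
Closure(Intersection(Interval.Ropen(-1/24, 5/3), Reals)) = Interval(-1/24, 5/3)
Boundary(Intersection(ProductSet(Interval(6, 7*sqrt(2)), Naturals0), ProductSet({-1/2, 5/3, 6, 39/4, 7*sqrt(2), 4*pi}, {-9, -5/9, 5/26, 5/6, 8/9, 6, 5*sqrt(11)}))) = ProductSet({6, 39/4, 7*sqrt(2)}, {6})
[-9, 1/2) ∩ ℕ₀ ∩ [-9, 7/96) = {0}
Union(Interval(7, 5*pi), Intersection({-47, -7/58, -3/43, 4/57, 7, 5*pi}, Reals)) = Union({-47, -7/58, -3/43, 4/57}, Interval(7, 5*pi))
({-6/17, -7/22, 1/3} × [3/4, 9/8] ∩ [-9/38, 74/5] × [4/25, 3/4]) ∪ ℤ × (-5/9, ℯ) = ({1/3} × {3/4}) ∪ (ℤ × (-5/9, ℯ))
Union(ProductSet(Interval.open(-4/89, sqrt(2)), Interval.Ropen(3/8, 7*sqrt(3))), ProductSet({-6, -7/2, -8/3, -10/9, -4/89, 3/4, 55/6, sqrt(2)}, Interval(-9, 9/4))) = Union(ProductSet({-6, -7/2, -8/3, -10/9, -4/89, 3/4, 55/6, sqrt(2)}, Interval(-9, 9/4)), ProductSet(Interval.open(-4/89, sqrt(2)), Interval.Ropen(3/8, 7*sqrt(3))))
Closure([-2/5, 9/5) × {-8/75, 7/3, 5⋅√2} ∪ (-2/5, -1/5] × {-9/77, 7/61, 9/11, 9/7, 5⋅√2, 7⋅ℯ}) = ([-2/5, 9/5] × {-8/75, 7/3, 5⋅√2}) ∪ ([-2/5, -1/5] × {-9/77, 7/61, 9/11, 9/7, 5⋅√2, 7⋅ℯ})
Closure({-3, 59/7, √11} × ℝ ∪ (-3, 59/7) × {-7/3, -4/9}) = ({-3, 59/7, √11} × ℝ) ∪ ([-3, 59/7] × {-7/3, -4/9})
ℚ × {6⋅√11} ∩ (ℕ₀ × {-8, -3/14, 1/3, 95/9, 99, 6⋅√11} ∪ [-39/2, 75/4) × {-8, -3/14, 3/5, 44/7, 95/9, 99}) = ℕ₀ × {6⋅√11}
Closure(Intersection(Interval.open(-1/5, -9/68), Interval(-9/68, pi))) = EmptySet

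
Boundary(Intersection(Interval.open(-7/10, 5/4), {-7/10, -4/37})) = {-4/37}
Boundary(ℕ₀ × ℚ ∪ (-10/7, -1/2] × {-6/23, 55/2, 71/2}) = (ℕ₀ × ℝ) ∪ ([-10/7, -1/2] × {-6/23, 55/2, 71/2})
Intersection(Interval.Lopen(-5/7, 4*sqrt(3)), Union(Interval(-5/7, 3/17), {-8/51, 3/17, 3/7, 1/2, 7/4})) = Union({3/7, 1/2, 7/4}, Interval.Lopen(-5/7, 3/17))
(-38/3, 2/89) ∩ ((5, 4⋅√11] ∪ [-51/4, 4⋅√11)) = (-38/3, 2/89)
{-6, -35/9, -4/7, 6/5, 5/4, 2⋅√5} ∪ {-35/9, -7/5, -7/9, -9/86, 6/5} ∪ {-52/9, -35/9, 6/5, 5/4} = {-6, -52/9, -35/9, -7/5, -7/9, -4/7, -9/86, 6/5, 5/4, 2⋅√5}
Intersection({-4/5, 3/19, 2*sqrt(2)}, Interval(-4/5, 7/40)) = {-4/5, 3/19}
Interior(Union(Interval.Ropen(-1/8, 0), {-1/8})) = Interval.open(-1/8, 0)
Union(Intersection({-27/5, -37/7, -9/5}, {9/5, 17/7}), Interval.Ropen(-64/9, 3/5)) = Interval.Ropen(-64/9, 3/5)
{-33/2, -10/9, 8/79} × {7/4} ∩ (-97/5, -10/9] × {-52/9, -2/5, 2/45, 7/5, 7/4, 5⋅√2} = {-33/2, -10/9} × {7/4}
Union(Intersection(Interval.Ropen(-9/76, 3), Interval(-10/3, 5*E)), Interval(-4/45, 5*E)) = Interval(-9/76, 5*E)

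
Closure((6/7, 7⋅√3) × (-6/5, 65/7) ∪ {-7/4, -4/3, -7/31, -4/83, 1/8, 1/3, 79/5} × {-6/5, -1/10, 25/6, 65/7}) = ({6/7, 7⋅√3} × [-6/5, 65/7]) ∪ ([6/7, 7⋅√3] × {-6/5, 65/7}) ∪ ({-7/4, -4/3, -7/31, -4/83, 1/8, 1/3, 79/5} × {-6/5, -1/10, 25/6, 65/7}) ∪ ((6/7, 7⋅√3) × (-6/5, 65/7))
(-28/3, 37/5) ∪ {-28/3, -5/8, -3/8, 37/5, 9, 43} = [-28/3, 37/5] ∪ {9, 43}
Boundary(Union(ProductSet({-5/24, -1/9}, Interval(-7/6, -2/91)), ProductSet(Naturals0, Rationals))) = Union(ProductSet({-5/24, -1/9}, Interval(-7/6, -2/91)), ProductSet(Naturals0, Reals))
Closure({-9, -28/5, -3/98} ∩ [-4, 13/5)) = {-3/98}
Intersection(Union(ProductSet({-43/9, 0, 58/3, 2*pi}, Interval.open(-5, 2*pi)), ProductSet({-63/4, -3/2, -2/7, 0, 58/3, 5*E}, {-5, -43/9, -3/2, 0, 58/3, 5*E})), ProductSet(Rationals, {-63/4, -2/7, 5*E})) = Union(ProductSet({-43/9, 0, 58/3}, {-2/7}), ProductSet({-63/4, -3/2, -2/7, 0, 58/3}, {5*E}))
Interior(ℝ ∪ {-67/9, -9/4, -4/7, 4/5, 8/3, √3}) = ℝ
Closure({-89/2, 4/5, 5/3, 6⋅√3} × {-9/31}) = {-89/2, 4/5, 5/3, 6⋅√3} × {-9/31}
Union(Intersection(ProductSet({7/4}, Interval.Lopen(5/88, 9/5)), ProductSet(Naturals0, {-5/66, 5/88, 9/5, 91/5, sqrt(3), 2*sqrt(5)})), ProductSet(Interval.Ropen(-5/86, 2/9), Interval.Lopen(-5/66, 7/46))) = ProductSet(Interval.Ropen(-5/86, 2/9), Interval.Lopen(-5/66, 7/46))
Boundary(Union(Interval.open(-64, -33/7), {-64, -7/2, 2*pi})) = {-64, -33/7, -7/2, 2*pi}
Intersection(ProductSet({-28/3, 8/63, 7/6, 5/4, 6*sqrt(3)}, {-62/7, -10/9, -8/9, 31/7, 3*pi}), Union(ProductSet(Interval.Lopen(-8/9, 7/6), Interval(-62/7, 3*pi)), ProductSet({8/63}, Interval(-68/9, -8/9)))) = ProductSet({8/63, 7/6}, {-62/7, -10/9, -8/9, 31/7, 3*pi})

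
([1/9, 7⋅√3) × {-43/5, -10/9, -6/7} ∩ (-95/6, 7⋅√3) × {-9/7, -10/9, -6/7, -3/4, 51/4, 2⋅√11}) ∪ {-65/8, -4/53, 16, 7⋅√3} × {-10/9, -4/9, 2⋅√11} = ([1/9, 7⋅√3) × {-10/9, -6/7}) ∪ ({-65/8, -4/53, 16, 7⋅√3} × {-10/9, -4/9, 2⋅√11})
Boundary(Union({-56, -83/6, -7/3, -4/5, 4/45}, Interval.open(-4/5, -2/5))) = {-56, -83/6, -7/3, -4/5, -2/5, 4/45}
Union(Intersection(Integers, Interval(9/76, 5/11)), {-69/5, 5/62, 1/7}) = {-69/5, 5/62, 1/7}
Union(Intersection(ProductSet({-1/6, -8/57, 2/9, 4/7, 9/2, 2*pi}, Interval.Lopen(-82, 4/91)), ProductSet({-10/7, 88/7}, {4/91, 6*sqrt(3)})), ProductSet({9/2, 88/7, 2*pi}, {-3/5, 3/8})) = ProductSet({9/2, 88/7, 2*pi}, {-3/5, 3/8})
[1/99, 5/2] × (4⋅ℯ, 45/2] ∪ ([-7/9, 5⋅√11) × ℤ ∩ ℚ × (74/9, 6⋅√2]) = [1/99, 5/2] × (4⋅ℯ, 45/2]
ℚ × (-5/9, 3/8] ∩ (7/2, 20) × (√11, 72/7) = ∅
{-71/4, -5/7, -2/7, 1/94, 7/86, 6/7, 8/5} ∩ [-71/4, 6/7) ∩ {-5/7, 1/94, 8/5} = {-5/7, 1/94}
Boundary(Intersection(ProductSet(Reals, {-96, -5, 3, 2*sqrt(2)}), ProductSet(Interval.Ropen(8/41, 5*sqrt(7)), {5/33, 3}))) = ProductSet(Interval(8/41, 5*sqrt(7)), {3})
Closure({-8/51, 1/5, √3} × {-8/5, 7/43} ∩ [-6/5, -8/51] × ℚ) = {-8/51} × {-8/5, 7/43}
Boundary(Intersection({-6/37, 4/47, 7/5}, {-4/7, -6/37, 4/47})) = {-6/37, 4/47}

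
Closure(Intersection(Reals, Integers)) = Integers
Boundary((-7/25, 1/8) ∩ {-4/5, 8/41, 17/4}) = ∅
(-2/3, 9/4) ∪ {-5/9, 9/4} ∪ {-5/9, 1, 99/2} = (-2/3, 9/4] ∪ {99/2}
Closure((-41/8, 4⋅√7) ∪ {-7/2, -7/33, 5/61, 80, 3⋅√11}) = [-41/8, 4⋅√7] ∪ {80}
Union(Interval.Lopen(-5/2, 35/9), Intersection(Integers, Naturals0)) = Union(Interval.Lopen(-5/2, 35/9), Naturals0)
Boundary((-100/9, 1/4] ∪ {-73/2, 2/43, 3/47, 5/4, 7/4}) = {-73/2, -100/9, 1/4, 5/4, 7/4}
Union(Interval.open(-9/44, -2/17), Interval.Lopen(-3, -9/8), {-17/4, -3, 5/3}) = Union({-17/4, 5/3}, Interval(-3, -9/8), Interval.open(-9/44, -2/17))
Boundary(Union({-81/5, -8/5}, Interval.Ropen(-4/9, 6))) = {-81/5, -8/5, -4/9, 6}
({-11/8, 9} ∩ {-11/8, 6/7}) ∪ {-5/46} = {-11/8, -5/46}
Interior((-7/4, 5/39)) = (-7/4, 5/39)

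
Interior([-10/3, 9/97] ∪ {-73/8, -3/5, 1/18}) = (-10/3, 9/97)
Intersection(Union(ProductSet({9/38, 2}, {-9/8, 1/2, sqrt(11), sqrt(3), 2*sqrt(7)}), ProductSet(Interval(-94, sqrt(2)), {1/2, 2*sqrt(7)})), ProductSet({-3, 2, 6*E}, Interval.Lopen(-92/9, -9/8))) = ProductSet({2}, {-9/8})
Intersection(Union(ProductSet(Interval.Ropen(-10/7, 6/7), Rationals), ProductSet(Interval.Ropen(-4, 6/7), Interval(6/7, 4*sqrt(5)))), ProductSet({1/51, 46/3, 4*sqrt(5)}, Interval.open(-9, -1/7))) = ProductSet({1/51}, Intersection(Interval.open(-9, -1/7), Rationals))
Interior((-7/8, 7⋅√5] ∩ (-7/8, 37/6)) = (-7/8, 37/6)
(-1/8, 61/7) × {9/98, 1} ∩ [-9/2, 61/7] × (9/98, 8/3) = (-1/8, 61/7) × {1}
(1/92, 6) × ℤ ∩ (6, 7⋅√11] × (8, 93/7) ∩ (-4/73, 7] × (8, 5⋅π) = ∅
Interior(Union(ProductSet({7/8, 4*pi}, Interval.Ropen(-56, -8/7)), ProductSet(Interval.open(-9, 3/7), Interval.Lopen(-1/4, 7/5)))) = ProductSet(Interval.open(-9, 3/7), Interval.open(-1/4, 7/5))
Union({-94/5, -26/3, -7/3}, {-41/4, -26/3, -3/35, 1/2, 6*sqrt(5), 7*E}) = {-94/5, -41/4, -26/3, -7/3, -3/35, 1/2, 6*sqrt(5), 7*E}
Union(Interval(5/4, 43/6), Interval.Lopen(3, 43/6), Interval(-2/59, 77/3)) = Interval(-2/59, 77/3)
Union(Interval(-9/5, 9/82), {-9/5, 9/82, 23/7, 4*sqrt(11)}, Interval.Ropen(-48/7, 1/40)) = Union({23/7, 4*sqrt(11)}, Interval(-48/7, 9/82))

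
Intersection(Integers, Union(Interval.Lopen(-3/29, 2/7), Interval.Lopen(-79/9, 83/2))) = Range(-8, 42, 1)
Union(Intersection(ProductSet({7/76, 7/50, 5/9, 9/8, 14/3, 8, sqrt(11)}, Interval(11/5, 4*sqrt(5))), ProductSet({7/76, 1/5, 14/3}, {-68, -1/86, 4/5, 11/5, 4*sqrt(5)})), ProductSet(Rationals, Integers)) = Union(ProductSet({7/76, 14/3}, {11/5, 4*sqrt(5)}), ProductSet(Rationals, Integers))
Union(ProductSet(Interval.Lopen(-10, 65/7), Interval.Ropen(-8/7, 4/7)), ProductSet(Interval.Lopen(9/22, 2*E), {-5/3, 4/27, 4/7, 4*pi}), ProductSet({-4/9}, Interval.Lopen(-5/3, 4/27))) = Union(ProductSet({-4/9}, Interval.Lopen(-5/3, 4/27)), ProductSet(Interval.Lopen(-10, 65/7), Interval.Ropen(-8/7, 4/7)), ProductSet(Interval.Lopen(9/22, 2*E), {-5/3, 4/27, 4/7, 4*pi}))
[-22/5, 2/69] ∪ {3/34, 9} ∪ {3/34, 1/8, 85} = [-22/5, 2/69] ∪ {3/34, 1/8, 9, 85}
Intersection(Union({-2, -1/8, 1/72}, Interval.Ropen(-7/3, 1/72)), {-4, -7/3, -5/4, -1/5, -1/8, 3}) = {-7/3, -5/4, -1/5, -1/8}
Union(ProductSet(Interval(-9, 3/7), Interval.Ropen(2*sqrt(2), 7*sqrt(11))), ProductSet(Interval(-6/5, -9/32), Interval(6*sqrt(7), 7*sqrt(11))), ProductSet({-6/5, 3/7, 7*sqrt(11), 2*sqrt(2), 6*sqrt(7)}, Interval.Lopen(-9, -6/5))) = Union(ProductSet({-6/5, 3/7, 7*sqrt(11), 2*sqrt(2), 6*sqrt(7)}, Interval.Lopen(-9, -6/5)), ProductSet(Interval(-9, 3/7), Interval.Ropen(2*sqrt(2), 7*sqrt(11))), ProductSet(Interval(-6/5, -9/32), Interval(6*sqrt(7), 7*sqrt(11))))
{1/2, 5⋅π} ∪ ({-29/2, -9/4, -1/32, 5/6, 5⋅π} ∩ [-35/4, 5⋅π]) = {-9/4, -1/32, 1/2, 5/6, 5⋅π}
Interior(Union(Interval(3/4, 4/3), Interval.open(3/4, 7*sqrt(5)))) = Interval.open(3/4, 7*sqrt(5))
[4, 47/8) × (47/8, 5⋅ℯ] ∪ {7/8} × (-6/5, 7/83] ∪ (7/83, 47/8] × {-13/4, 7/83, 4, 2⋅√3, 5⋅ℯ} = ({7/8} × (-6/5, 7/83]) ∪ ([4, 47/8) × (47/8, 5⋅ℯ]) ∪ ((7/83, 47/8] × {-13/4, 7/83, 4, 2⋅√3, 5⋅ℯ})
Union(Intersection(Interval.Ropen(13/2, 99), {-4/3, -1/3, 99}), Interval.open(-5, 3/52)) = Interval.open(-5, 3/52)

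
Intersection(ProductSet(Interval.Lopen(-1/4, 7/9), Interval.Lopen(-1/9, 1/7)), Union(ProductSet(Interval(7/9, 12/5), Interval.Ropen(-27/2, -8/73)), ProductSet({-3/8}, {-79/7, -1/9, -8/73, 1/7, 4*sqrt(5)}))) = ProductSet({7/9}, Interval.open(-1/9, -8/73))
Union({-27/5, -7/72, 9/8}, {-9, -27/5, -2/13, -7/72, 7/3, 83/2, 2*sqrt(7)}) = {-9, -27/5, -2/13, -7/72, 9/8, 7/3, 83/2, 2*sqrt(7)}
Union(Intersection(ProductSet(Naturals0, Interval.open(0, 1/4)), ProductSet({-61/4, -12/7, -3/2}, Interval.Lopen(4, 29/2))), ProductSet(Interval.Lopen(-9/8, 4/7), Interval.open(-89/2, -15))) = ProductSet(Interval.Lopen(-9/8, 4/7), Interval.open(-89/2, -15))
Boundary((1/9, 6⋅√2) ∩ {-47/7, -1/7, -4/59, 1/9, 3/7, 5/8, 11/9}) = {3/7, 5/8, 11/9}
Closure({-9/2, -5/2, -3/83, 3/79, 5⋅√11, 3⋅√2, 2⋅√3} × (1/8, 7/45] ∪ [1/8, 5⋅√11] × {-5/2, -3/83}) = ([1/8, 5⋅√11] × {-5/2, -3/83}) ∪ ({-9/2, -5/2, -3/83, 3/79, 5⋅√11, 3⋅√2, 2⋅√3} × [1/8, 7/45])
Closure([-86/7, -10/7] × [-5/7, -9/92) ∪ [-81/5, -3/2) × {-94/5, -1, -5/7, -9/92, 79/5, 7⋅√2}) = ([-86/7, -10/7] × [-5/7, -9/92]) ∪ ([-81/5, -3/2] × {-94/5, -1, -5/7, -9/92, 79/5, 7⋅√2})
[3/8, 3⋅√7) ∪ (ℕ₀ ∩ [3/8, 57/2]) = [3/8, 3⋅√7) ∪ {1, 2, …, 28}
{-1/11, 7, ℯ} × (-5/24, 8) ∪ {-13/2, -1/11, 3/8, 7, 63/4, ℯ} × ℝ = {-13/2, -1/11, 3/8, 7, 63/4, ℯ} × ℝ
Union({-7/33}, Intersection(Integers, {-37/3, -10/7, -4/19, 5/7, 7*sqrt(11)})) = {-7/33}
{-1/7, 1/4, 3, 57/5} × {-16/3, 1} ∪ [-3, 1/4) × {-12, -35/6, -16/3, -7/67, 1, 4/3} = ({-1/7, 1/4, 3, 57/5} × {-16/3, 1}) ∪ ([-3, 1/4) × {-12, -35/6, -16/3, -7/67, 1, 4/3})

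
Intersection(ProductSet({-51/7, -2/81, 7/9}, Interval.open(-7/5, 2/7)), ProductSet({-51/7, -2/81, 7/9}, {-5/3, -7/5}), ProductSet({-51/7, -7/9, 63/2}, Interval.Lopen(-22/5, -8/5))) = EmptySet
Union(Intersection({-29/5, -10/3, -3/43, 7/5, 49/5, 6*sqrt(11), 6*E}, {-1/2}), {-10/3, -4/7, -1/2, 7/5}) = {-10/3, -4/7, -1/2, 7/5}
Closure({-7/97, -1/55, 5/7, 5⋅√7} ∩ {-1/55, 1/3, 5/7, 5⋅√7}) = {-1/55, 5/7, 5⋅√7}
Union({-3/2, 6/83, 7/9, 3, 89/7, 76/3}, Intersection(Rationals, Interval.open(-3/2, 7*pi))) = Union({-3/2, 76/3}, Intersection(Interval.open(-3/2, 7*pi), Rationals))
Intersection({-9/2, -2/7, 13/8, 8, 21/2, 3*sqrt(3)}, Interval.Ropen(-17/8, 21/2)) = {-2/7, 13/8, 8, 3*sqrt(3)}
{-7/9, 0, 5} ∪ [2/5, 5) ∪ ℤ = ℤ ∪ {-7/9} ∪ [2/5, 5]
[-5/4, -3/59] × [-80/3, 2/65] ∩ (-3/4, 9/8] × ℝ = (-3/4, -3/59] × [-80/3, 2/65]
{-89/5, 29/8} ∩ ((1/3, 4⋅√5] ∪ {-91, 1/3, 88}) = {29/8}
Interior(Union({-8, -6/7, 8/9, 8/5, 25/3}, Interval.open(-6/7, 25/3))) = Interval.open(-6/7, 25/3)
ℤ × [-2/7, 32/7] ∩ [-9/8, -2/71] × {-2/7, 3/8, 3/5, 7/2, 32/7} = {-1} × {-2/7, 3/8, 3/5, 7/2, 32/7}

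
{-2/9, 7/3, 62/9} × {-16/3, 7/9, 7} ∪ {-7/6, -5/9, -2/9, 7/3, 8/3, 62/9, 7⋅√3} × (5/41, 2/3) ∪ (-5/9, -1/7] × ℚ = ((-5/9, -1/7] × ℚ) ∪ ({-2/9, 7/3, 62/9} × {-16/3, 7/9, 7}) ∪ ({-7/6, -5/9, -2/9, 7/3, 8/3, 62/9, 7⋅√3} × (5/41, 2/3))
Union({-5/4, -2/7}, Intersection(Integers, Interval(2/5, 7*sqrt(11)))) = Union({-5/4, -2/7}, Range(1, 24, 1))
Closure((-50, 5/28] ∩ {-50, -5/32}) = {-5/32}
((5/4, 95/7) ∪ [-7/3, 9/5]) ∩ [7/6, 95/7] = [7/6, 95/7)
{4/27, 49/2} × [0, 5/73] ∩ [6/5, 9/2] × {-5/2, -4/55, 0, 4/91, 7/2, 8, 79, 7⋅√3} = ∅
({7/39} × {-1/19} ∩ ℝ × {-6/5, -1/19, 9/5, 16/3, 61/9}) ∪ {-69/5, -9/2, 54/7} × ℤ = ({7/39} × {-1/19}) ∪ ({-69/5, -9/2, 54/7} × ℤ)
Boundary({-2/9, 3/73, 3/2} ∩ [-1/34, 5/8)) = {3/73}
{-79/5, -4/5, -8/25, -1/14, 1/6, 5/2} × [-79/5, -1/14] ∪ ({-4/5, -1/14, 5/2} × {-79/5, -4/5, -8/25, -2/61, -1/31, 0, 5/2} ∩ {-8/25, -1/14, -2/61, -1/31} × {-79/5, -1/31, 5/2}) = ({-1/14} × {-79/5, -1/31, 5/2}) ∪ ({-79/5, -4/5, -8/25, -1/14, 1/6, 5/2} × [-79/5, -1/14])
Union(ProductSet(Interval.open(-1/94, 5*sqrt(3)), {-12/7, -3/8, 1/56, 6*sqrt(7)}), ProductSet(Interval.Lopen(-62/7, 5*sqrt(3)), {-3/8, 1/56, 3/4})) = Union(ProductSet(Interval.Lopen(-62/7, 5*sqrt(3)), {-3/8, 1/56, 3/4}), ProductSet(Interval.open(-1/94, 5*sqrt(3)), {-12/7, -3/8, 1/56, 6*sqrt(7)}))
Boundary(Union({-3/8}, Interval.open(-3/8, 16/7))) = {-3/8, 16/7}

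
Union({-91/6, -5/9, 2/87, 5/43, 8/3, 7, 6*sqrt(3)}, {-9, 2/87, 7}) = {-91/6, -9, -5/9, 2/87, 5/43, 8/3, 7, 6*sqrt(3)}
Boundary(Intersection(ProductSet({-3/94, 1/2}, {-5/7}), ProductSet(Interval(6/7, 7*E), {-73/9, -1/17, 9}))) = EmptySet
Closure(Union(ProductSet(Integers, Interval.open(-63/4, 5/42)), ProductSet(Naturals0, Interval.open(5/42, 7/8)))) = Union(ProductSet(Integers, Interval(-63/4, 5/42)), ProductSet(Naturals0, Interval(5/42, 7/8)))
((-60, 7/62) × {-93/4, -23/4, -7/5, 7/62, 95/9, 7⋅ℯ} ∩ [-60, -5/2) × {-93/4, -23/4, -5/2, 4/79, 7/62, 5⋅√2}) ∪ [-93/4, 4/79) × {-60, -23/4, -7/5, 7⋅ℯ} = ((-60, -5/2) × {-93/4, -23/4, 7/62}) ∪ ([-93/4, 4/79) × {-60, -23/4, -7/5, 7⋅ℯ})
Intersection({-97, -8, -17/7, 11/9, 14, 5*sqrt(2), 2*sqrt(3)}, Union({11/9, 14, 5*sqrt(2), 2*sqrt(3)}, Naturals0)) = {11/9, 14, 5*sqrt(2), 2*sqrt(3)}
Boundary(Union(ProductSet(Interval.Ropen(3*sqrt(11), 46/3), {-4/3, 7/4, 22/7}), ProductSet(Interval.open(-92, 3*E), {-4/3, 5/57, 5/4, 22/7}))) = Union(ProductSet(Interval(-92, 3*E), {-4/3, 5/57, 5/4, 22/7}), ProductSet(Interval(3*sqrt(11), 46/3), {-4/3, 7/4, 22/7}))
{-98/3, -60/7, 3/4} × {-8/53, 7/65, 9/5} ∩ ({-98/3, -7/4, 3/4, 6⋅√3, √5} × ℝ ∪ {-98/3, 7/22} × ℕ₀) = {-98/3, 3/4} × {-8/53, 7/65, 9/5}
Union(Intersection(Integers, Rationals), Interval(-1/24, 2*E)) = Union(Integers, Interval(-1/24, 2*E))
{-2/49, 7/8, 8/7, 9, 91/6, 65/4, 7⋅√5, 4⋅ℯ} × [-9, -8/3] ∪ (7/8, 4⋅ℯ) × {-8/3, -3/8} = ((7/8, 4⋅ℯ) × {-8/3, -3/8}) ∪ ({-2/49, 7/8, 8/7, 9, 91/6, 65/4, 7⋅√5, 4⋅ℯ} × [-9, -8/3])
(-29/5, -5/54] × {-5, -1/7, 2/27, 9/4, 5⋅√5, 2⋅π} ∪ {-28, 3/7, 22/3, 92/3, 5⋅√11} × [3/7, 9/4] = ({-28, 3/7, 22/3, 92/3, 5⋅√11} × [3/7, 9/4]) ∪ ((-29/5, -5/54] × {-5, -1/7, 2/27, 9/4, 5⋅√5, 2⋅π})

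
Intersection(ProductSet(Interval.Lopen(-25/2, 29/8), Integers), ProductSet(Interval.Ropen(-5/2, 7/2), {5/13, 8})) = ProductSet(Interval.Ropen(-5/2, 7/2), {8})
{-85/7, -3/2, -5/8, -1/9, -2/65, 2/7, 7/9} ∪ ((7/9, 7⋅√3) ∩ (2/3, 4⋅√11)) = {-85/7, -3/2, -5/8, -1/9, -2/65, 2/7} ∪ [7/9, 7⋅√3)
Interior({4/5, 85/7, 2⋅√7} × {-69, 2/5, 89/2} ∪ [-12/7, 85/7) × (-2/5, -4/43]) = (-12/7, 85/7) × (-2/5, -4/43)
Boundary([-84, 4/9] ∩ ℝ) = {-84, 4/9}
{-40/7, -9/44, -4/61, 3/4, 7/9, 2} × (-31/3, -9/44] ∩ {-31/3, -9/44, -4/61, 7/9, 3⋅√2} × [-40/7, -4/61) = {-9/44, -4/61, 7/9} × [-40/7, -9/44]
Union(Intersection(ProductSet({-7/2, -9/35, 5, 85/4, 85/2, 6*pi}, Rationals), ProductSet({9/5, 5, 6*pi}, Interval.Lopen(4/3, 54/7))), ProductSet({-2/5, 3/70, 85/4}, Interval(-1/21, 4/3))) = Union(ProductSet({5, 6*pi}, Intersection(Interval.Lopen(4/3, 54/7), Rationals)), ProductSet({-2/5, 3/70, 85/4}, Interval(-1/21, 4/3)))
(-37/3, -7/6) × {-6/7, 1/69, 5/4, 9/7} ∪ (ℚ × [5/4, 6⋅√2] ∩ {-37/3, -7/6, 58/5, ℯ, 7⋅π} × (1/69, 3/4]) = (-37/3, -7/6) × {-6/7, 1/69, 5/4, 9/7}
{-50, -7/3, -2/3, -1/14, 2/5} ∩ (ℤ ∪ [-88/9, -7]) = {-50}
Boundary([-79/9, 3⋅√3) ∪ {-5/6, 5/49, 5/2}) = {-79/9, 3⋅√3}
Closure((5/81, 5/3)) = [5/81, 5/3]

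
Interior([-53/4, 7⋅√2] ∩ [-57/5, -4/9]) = (-57/5, -4/9)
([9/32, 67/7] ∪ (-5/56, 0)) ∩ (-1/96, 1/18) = (-1/96, 0)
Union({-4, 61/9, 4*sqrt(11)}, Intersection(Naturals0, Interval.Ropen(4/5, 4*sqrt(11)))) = Union({-4, 61/9, 4*sqrt(11)}, Range(1, 14, 1))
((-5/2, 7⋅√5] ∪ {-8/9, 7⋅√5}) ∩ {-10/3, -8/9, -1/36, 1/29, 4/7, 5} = {-8/9, -1/36, 1/29, 4/7, 5}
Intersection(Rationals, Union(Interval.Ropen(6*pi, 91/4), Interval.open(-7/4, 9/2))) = Union(Intersection(Interval.open(-7/4, 9/2), Rationals), Intersection(Interval.Ropen(6*pi, 91/4), Rationals))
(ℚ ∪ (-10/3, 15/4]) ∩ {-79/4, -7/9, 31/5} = {-79/4, -7/9, 31/5}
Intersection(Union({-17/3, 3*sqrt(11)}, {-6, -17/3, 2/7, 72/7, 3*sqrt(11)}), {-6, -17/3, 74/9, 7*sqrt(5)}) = {-6, -17/3}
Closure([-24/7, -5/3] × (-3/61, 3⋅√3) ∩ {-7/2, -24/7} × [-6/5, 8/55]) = {-24/7} × [-3/61, 8/55]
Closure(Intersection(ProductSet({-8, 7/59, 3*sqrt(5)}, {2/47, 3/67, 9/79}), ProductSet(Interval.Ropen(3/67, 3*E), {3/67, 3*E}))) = ProductSet({7/59, 3*sqrt(5)}, {3/67})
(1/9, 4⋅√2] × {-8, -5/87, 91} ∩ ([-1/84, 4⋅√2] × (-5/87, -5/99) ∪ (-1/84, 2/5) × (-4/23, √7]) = (1/9, 2/5) × {-5/87}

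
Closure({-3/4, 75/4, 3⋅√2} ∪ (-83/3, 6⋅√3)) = [-83/3, 6⋅√3] ∪ {75/4}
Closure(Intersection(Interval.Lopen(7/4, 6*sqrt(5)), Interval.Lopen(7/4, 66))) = Interval(7/4, 6*sqrt(5))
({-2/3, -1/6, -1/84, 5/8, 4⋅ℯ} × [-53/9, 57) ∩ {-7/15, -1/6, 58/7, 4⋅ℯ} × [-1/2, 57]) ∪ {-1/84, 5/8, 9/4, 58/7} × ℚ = ({-1/84, 5/8, 9/4, 58/7} × ℚ) ∪ ({-1/6, 4⋅ℯ} × [-1/2, 57))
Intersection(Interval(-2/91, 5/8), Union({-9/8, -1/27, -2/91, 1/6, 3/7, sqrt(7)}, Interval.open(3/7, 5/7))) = Union({-2/91, 1/6}, Interval(3/7, 5/8))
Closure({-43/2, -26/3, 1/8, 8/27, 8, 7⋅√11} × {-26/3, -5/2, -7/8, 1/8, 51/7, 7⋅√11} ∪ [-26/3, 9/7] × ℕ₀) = ([-26/3, 9/7] × ℕ₀) ∪ ({-43/2, -26/3, 1/8, 8/27, 8, 7⋅√11} × {-26/3, -5/2, -7/8, 1/8, 51/7, 7⋅√11})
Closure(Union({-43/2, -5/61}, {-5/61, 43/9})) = {-43/2, -5/61, 43/9}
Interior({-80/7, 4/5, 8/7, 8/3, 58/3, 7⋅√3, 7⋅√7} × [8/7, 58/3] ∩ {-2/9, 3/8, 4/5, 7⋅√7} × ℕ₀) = ∅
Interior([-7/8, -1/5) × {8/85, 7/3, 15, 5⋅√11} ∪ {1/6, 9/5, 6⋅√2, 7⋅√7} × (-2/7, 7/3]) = ∅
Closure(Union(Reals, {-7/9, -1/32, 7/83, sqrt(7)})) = Reals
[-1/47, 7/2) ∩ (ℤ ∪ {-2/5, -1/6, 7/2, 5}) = {0, 1, 2, 3}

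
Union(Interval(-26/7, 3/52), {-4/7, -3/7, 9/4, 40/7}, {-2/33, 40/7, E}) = Union({9/4, 40/7, E}, Interval(-26/7, 3/52))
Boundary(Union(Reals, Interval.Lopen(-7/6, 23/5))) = EmptySet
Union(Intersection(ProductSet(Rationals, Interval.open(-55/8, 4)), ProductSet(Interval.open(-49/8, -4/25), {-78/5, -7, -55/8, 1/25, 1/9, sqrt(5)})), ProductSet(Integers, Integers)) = Union(ProductSet(Integers, Integers), ProductSet(Intersection(Interval.open(-49/8, -4/25), Rationals), {1/25, 1/9, sqrt(5)}))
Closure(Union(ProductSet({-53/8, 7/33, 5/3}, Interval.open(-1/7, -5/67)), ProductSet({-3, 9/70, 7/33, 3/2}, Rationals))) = Union(ProductSet({-53/8, 7/33, 5/3}, Interval(-1/7, -5/67)), ProductSet({-3, 9/70, 7/33, 3/2}, Reals))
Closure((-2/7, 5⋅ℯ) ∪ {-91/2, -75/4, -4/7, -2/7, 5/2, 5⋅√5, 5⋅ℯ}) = {-91/2, -75/4, -4/7} ∪ [-2/7, 5⋅ℯ]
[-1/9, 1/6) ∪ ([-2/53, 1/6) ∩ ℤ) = [-1/9, 1/6) ∪ {0}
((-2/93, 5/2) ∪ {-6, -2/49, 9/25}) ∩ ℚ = {-6, -2/49} ∪ (ℚ ∩ (-2/93, 5/2))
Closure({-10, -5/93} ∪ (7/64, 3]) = {-10, -5/93} ∪ [7/64, 3]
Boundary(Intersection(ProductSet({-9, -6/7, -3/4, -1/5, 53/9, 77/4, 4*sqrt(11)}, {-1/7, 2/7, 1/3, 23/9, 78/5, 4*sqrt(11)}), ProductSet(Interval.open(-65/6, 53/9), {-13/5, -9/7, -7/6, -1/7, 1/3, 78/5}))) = ProductSet({-9, -6/7, -3/4, -1/5}, {-1/7, 1/3, 78/5})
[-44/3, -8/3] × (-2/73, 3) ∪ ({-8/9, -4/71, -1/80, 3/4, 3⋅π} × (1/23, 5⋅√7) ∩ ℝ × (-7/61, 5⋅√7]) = ([-44/3, -8/3] × (-2/73, 3)) ∪ ({-8/9, -4/71, -1/80, 3/4, 3⋅π} × (1/23, 5⋅√7))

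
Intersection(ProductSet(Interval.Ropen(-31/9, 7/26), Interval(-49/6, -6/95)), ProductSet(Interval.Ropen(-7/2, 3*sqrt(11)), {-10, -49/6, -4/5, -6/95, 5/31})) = ProductSet(Interval.Ropen(-31/9, 7/26), {-49/6, -4/5, -6/95})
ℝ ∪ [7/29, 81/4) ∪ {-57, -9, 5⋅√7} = (-∞, ∞)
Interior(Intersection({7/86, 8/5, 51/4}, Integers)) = EmptySet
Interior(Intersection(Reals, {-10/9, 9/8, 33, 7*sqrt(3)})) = EmptySet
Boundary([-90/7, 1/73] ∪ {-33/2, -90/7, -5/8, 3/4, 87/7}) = {-33/2, -90/7, 1/73, 3/4, 87/7}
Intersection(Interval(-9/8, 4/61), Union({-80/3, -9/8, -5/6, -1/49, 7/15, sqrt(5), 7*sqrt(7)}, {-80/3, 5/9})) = {-9/8, -5/6, -1/49}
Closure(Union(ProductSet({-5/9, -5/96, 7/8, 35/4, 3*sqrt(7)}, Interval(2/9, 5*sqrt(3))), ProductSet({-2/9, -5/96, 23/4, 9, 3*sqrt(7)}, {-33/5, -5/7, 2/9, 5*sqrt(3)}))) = Union(ProductSet({-5/9, -5/96, 7/8, 35/4, 3*sqrt(7)}, Interval(2/9, 5*sqrt(3))), ProductSet({-2/9, -5/96, 23/4, 9, 3*sqrt(7)}, {-33/5, -5/7, 2/9, 5*sqrt(3)}))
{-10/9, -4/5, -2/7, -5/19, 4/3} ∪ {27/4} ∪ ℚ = ℚ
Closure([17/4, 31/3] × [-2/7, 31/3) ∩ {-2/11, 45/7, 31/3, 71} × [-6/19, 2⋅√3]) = {45/7, 31/3} × [-2/7, 2⋅√3]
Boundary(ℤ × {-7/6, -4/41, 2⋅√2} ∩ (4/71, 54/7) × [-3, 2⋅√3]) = {1, 2, …, 7} × {-7/6, -4/41, 2⋅√2}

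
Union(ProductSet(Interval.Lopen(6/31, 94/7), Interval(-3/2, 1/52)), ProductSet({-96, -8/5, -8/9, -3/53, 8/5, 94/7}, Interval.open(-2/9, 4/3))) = Union(ProductSet({-96, -8/5, -8/9, -3/53, 8/5, 94/7}, Interval.open(-2/9, 4/3)), ProductSet(Interval.Lopen(6/31, 94/7), Interval(-3/2, 1/52)))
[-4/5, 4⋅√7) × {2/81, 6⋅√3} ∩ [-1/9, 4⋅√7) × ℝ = [-1/9, 4⋅√7) × {2/81, 6⋅√3}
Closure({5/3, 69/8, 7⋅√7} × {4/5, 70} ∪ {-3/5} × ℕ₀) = ({-3/5} × ℕ₀) ∪ ({5/3, 69/8, 7⋅√7} × {4/5, 70})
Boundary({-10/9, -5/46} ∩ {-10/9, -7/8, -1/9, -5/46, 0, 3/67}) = {-10/9, -5/46}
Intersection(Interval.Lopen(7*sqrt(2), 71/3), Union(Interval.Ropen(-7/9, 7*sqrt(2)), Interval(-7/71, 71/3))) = Interval.Lopen(7*sqrt(2), 71/3)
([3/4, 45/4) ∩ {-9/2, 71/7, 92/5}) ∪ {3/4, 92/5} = {3/4, 71/7, 92/5}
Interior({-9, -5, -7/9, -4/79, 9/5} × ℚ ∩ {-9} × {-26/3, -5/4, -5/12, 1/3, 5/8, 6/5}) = ∅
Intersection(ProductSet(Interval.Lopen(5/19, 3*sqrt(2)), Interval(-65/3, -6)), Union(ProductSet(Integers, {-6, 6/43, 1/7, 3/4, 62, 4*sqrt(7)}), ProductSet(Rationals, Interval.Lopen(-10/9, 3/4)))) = ProductSet(Range(1, 5, 1), {-6})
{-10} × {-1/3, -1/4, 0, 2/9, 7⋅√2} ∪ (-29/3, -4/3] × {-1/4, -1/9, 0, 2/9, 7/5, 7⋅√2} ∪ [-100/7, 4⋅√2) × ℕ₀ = ([-100/7, 4⋅√2) × ℕ₀) ∪ ({-10} × {-1/3, -1/4, 0, 2/9, 7⋅√2}) ∪ ((-29/3, -4/3] × {-1/4, -1/9, 0, 2/9, 7/5, 7⋅√2})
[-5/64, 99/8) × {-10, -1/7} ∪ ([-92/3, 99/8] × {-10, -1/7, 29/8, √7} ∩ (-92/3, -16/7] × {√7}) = ([-5/64, 99/8) × {-10, -1/7}) ∪ ((-92/3, -16/7] × {√7})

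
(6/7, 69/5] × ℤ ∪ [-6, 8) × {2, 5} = ((6/7, 69/5] × ℤ) ∪ ([-6, 8) × {2, 5})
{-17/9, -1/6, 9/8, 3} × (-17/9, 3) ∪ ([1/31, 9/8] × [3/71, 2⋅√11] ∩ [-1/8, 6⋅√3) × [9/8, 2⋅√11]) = ({-17/9, -1/6, 9/8, 3} × (-17/9, 3)) ∪ ([1/31, 9/8] × [9/8, 2⋅√11])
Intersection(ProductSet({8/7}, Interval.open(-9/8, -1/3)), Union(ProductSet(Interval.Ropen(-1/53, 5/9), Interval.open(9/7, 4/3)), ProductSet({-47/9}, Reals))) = EmptySet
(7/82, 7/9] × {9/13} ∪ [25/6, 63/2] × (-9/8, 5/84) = ((7/82, 7/9] × {9/13}) ∪ ([25/6, 63/2] × (-9/8, 5/84))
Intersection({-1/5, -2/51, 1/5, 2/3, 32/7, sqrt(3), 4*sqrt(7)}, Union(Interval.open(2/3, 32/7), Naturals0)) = {sqrt(3)}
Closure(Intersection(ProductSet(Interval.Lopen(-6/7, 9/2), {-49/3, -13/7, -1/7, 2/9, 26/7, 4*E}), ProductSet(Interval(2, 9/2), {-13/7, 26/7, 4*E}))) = ProductSet(Interval(2, 9/2), {-13/7, 26/7, 4*E})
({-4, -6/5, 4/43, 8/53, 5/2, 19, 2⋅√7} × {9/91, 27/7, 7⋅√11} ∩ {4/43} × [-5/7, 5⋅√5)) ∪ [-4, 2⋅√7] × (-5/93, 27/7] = [-4, 2⋅√7] × (-5/93, 27/7]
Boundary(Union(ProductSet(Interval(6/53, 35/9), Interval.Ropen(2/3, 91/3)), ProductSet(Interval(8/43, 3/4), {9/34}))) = Union(ProductSet({6/53, 35/9}, Interval(2/3, 91/3)), ProductSet(Interval(6/53, 35/9), {2/3, 91/3}), ProductSet(Interval(8/43, 3/4), {9/34}))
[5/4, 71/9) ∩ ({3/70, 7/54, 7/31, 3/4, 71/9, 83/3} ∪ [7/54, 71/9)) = [5/4, 71/9)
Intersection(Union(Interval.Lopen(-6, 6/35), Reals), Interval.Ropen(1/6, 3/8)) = Interval.Ropen(1/6, 3/8)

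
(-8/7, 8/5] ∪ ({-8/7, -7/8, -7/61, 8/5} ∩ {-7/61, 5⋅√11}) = (-8/7, 8/5]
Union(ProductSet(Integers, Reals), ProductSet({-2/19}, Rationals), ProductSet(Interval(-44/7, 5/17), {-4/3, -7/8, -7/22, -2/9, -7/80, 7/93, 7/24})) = Union(ProductSet({-2/19}, Rationals), ProductSet(Integers, Reals), ProductSet(Interval(-44/7, 5/17), {-4/3, -7/8, -7/22, -2/9, -7/80, 7/93, 7/24}))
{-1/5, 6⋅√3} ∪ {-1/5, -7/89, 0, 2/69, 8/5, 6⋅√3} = {-1/5, -7/89, 0, 2/69, 8/5, 6⋅√3}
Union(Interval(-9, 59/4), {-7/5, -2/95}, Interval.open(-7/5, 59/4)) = Interval(-9, 59/4)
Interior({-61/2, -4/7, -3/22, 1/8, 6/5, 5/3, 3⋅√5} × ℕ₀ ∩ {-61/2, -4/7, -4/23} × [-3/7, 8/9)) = ∅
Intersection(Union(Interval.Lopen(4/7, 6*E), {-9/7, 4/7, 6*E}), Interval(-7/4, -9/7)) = {-9/7}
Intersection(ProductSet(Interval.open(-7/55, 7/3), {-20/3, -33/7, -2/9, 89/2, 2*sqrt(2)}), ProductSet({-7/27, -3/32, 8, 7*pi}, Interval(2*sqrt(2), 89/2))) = ProductSet({-3/32}, {89/2, 2*sqrt(2)})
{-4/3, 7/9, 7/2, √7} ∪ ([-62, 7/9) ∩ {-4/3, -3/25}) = {-4/3, -3/25, 7/9, 7/2, √7}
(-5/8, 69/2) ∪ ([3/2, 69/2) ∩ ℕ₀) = (-5/8, 69/2) ∪ {2, 3, …, 34}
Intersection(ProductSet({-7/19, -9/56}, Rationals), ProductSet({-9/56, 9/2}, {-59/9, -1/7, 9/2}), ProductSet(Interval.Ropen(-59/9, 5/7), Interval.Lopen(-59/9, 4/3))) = ProductSet({-9/56}, {-1/7})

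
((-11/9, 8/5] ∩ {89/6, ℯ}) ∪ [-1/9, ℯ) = [-1/9, ℯ)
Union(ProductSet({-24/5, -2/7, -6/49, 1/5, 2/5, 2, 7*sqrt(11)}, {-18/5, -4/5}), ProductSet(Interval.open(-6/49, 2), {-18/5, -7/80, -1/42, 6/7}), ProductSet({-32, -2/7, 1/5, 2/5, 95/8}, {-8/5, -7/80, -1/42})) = Union(ProductSet({-32, -2/7, 1/5, 2/5, 95/8}, {-8/5, -7/80, -1/42}), ProductSet({-24/5, -2/7, -6/49, 1/5, 2/5, 2, 7*sqrt(11)}, {-18/5, -4/5}), ProductSet(Interval.open(-6/49, 2), {-18/5, -7/80, -1/42, 6/7}))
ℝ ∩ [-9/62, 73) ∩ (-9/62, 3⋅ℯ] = (-9/62, 3⋅ℯ]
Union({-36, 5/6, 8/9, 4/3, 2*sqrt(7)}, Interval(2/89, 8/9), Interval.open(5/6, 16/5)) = Union({-36, 2*sqrt(7)}, Interval.Ropen(2/89, 16/5))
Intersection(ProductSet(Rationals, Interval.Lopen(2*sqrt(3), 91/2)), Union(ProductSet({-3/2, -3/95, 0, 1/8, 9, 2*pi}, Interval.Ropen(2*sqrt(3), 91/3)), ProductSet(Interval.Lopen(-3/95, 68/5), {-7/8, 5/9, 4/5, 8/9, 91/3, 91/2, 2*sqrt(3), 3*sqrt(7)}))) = Union(ProductSet({-3/2, -3/95, 0, 1/8, 9}, Interval.open(2*sqrt(3), 91/3)), ProductSet(Intersection(Interval.Lopen(-3/95, 68/5), Rationals), {91/3, 91/2, 3*sqrt(7)}))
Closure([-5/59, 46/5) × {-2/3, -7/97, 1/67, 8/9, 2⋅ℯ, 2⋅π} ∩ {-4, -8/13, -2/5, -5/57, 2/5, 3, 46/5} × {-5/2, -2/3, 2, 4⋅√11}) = {2/5, 3} × {-2/3}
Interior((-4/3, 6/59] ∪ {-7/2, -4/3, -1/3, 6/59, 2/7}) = (-4/3, 6/59)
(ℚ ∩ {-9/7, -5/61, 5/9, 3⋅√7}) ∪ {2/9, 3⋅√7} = {-9/7, -5/61, 2/9, 5/9, 3⋅√7}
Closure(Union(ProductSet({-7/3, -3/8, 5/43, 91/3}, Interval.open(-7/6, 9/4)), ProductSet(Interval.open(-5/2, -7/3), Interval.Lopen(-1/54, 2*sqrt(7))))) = Union(ProductSet({-5/2, -7/3}, Interval(-1/54, 2*sqrt(7))), ProductSet({-7/3, -3/8, 5/43, 91/3}, Interval(-7/6, 9/4)), ProductSet(Interval(-5/2, -7/3), {-1/54, 2*sqrt(7)}), ProductSet(Interval.open(-5/2, -7/3), Interval.Lopen(-1/54, 2*sqrt(7))))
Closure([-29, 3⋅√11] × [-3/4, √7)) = [-29, 3⋅√11] × [-3/4, √7]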